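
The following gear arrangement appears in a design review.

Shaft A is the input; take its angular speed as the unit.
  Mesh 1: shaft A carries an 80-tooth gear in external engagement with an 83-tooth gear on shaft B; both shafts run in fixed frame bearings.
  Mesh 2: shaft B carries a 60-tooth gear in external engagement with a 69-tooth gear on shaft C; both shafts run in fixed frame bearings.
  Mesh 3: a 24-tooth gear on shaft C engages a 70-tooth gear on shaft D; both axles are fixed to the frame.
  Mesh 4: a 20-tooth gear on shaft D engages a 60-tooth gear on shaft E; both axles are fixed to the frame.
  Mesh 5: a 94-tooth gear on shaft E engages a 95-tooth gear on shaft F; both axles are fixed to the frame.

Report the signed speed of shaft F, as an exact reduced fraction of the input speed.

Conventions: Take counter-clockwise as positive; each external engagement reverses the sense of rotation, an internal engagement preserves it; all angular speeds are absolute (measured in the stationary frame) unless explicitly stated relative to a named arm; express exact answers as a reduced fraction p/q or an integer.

-24064/253897

5-mesh fixed-axis compound train (all bearings frame-fixed)
mesh 1 [80T→83T]: |ω|/ω_in = 1×80/83 = 80/83, sense flips to −
mesh 2 [60T→69T]: |ω|/ω_in = (80/83)×60/69 = 1600/1909, sense flips to +
mesh 3 [24T→70T]: |ω|/ω_in = (1600/1909)×24/70 = 3840/13363, sense flips to −
mesh 4 [20T→60T]: |ω|/ω_in = (3840/13363)×20/60 = 1280/13363, sense flips to +
mesh 5 [94T→95T]: |ω|/ω_in = (1280/13363)×94/95 = 24064/253897, sense flips to −
signed output speed (× input speed) = -24064/253897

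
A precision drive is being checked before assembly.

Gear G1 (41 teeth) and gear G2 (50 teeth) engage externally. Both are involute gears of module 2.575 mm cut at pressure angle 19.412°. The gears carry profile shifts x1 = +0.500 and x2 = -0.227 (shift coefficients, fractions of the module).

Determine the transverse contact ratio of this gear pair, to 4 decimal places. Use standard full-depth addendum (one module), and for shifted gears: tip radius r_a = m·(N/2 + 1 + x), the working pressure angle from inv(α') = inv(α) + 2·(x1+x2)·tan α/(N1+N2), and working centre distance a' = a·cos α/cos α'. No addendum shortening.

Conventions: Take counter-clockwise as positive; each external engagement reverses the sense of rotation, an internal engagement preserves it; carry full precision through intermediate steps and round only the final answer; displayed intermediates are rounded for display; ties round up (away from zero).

recognized (one external pair, fixed centres): single-mesh tooth geometry, m = 2.575, N1 = 41, N2 = 50
base radii: r_b1 = 49.786693, r_b2 = 60.715479
tip radii: r_a1 = 56.650000, r_a2 = 66.365475
inv(α') = inv(19.412°) + 2·(+0.500-0.227)·tan α/(41+50) = 0.01570205  ⇒  α' = 20.33872°
a' = a·cos α / cos α' = 117.1625·cos 19.412°/cos 20.33872° = 117.849589
action lengths: √(r_a1²−r_b1²) = 27.027907, √(r_a2²−r_b2²) = 26.795651
base pitch p_b = π·m·cos α = 7.629732
CR = (27.027907 + 26.795651 − 117.849589·sin 20.33872°)/7.629732 = 1.685859
contact ratio ≈ 1.6859

1.6859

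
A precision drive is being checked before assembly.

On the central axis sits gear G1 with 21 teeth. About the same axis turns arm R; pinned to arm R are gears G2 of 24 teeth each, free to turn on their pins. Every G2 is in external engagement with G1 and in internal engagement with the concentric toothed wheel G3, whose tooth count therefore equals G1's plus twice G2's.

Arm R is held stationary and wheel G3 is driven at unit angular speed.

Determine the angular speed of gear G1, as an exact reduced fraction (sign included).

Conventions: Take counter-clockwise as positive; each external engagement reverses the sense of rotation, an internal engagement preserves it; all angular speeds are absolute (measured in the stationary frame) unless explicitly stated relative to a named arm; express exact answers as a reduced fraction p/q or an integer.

-23/7

class = planetary set [G3 = 21+2·24 = 69; Willis about the carrier]
ring teeth: 21 + 2·24 = 69
21(ω_sun−ω_arm) = −69(ω_ring−ω_arm),  ω_arm = 0, ω_ring = 1
ω_sun = 0 − (69/21)(1−0) = -23/7
exact speed ratio = -23/7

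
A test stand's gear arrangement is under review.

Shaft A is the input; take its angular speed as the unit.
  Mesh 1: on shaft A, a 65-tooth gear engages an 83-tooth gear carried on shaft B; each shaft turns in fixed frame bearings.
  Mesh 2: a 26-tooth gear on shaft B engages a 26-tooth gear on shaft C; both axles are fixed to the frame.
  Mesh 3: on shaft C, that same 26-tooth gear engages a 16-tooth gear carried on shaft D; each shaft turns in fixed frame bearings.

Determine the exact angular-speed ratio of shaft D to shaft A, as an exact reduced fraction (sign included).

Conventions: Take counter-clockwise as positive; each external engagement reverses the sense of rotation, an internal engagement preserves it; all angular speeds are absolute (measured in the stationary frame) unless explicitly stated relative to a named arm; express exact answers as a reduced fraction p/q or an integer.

-845/664

class = fixed-axis compound train [3 meshes; 3 ratios multiply, 3 sense flips]
mesh 1 [65T→83T]: running ratio 65/83, sense −
mesh 2 [26T→26T]: running ratio 65/83, sense +
mesh 3 [26T→16T]: running ratio 845/664, sense −
ω_out/ω_in = -845/664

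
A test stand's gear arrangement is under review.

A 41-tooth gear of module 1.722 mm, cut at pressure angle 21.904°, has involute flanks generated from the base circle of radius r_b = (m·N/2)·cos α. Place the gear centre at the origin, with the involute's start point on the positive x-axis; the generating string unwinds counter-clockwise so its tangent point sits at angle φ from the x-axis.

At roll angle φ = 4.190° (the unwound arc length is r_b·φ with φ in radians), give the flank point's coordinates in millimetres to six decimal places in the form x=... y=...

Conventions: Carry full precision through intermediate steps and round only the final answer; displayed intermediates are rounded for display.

x=32.840090 y=0.004267

single-mesh involute tooth geometry (41T wheel at module 1.722)
pitch radius r_p = m·N/2 = 1.722·41/2 = 35.301000
base radius r_b = r_p·cos α = 35.301000·cos 21.904° = 32.752628
roll angle φ = 4.190° = 0.07312930 rad
x = r_b·(cos φ + φ·sin φ) = 32.840090
y = r_b·(sin φ − φ·cos φ) = 0.004267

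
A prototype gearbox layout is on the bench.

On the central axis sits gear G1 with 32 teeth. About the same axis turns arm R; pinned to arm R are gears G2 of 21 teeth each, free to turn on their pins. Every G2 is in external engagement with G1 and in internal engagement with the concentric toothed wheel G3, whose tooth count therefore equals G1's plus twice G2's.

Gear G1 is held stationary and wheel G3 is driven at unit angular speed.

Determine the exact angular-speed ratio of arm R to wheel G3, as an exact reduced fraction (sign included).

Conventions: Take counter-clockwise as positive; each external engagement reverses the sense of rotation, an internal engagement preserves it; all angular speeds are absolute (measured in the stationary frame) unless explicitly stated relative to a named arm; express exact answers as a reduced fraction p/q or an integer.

37/53

planetary set (32T centre, 21T on arm, 74T internal) — Willis relation
ring teeth: 32 + 2·21 = 74
32(ω_sun−ω_arm) = −74(ω_ring−ω_arm),  ω_sun = 0, ω_ring = 1
32(0−ω_arm) = −74(1−ω_arm)  ⇒  106·ω_arm = 74  ⇒  ω_arm = 37/53
ω_out/ω_in = 37/53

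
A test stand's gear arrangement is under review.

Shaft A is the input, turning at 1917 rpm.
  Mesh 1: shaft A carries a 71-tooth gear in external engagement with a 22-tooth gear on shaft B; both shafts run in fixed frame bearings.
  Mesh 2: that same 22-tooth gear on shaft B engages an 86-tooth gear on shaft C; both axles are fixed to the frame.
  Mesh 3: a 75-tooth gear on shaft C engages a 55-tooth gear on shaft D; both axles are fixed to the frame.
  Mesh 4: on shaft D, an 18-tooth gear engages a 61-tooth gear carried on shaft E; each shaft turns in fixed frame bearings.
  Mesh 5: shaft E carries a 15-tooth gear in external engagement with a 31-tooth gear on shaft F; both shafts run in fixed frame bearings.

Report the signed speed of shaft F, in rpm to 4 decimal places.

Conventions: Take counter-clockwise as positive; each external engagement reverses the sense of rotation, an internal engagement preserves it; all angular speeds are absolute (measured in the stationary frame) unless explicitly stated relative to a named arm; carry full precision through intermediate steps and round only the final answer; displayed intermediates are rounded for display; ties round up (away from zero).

topology: fixed-axis compound train — 5 meshes, A→F
mesh 1 [71T→22T]: ω = 1917.0000×71/22 = 6186.6818 rpm, sense flips to −
mesh 2 [22T→86T]: ω = 6186.6818×22/86 = 1582.6395 rpm, sense flips to +
mesh 3 [75T→55T]: ω = 1582.6395×75/55 = 2158.1448 rpm, sense flips to −
mesh 4 [18T→61T]: ω = 2158.1448×18/61 = 636.8296 rpm, sense flips to +
mesh 5 [15T→31T]: ω = 636.8296×15/31 = 308.1434 rpm, sense flips to −
signed output speed = -308.1434 rpm

-308.1434 rpm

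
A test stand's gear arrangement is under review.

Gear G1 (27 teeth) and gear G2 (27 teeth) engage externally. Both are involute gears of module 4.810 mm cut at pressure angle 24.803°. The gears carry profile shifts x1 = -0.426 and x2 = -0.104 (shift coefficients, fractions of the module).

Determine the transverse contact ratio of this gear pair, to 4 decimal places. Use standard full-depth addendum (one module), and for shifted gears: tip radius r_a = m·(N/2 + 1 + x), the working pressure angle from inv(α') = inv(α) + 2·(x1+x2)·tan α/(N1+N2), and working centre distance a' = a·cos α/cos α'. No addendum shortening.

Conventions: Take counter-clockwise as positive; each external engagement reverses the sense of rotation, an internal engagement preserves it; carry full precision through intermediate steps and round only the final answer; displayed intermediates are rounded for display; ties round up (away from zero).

1.5968

class = single-mesh tooth geometry [involute pair 27T × 27T, m = 4.810]
base radii: r_b1 = 58.945104, r_b2 = 58.945104
tip radii: r_a1 = 67.695940, r_a2 = 69.244760
inv(α') = inv(24.803°) + 2·(-0.426-0.104)·tan α/(27+27) = 0.02016299  ⇒  α' = 22.03825°
a' = a·cos α / cos α' = 129.8700·cos 24.803°/cos 22.03825° = 127.183022
action lengths: √(r_a1²−r_b1²) = 33.289863, √(r_a2²−r_b2²) = 36.336090
base pitch p_b = π·m·cos α = 13.717149
CR = (33.289863 + 36.336090 − 127.183022·sin 22.03825°)/13.717149 = 1.596807
contact ratio ≈ 1.5968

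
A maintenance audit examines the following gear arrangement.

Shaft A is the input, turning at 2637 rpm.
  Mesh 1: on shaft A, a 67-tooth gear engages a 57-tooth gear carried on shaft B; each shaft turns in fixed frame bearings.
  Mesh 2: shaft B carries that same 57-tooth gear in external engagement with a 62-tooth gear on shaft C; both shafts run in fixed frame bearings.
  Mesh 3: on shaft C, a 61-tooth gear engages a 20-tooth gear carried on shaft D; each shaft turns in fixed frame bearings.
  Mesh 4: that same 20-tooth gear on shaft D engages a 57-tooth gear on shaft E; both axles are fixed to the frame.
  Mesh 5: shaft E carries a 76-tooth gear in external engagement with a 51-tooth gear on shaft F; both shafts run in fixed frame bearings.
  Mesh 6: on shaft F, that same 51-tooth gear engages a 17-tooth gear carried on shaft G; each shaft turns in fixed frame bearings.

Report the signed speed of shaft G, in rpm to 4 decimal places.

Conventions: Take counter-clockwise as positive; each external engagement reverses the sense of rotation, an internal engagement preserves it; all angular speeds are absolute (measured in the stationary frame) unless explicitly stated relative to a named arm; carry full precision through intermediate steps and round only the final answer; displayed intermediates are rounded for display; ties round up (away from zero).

topology: fixed-axis compound train — 6 meshes, A→G
mesh 1 [67T→57T]: ω = 2637.0000×67/57 = 3099.6316 rpm, sense flips to −
mesh 2 [57T→62T]: ω = 3099.6316×57/62 = 2849.6613 rpm, sense flips to +
mesh 3 [61T→20T]: ω = 2849.6613×61/20 = 8691.4669 rpm, sense flips to −
mesh 4 [20T→57T]: ω = 8691.4669×20/57 = 3049.6375 rpm, sense flips to +
mesh 5 [76T→51T]: ω = 3049.6375×76/51 = 4544.5579 rpm, sense flips to −
mesh 6 [51T→17T]: ω = 4544.5579×51/17 = 13633.6736 rpm, sense flips to +
signed output speed = +13633.6736 rpm

+13633.6736 rpm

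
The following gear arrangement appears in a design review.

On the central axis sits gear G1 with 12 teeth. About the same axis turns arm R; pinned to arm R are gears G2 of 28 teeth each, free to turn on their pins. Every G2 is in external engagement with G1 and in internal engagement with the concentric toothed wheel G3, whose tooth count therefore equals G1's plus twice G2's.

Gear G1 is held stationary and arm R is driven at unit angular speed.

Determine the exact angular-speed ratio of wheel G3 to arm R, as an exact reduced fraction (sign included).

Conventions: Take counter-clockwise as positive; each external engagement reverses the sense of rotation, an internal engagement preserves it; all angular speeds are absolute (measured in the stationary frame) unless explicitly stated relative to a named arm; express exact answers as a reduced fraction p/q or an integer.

20/17

class = planetary set [G3 = 12+2·28 = 68; Willis about the carrier]
ring teeth: 12 + 2·28 = 68
12(ω_sun−ω_arm) = −68(ω_ring−ω_arm),  ω_sun = 0, ω_arm = 1
ω_ring = 1 − (12/68)(0−1) = 20/17
ω_out/ω_in = 20/17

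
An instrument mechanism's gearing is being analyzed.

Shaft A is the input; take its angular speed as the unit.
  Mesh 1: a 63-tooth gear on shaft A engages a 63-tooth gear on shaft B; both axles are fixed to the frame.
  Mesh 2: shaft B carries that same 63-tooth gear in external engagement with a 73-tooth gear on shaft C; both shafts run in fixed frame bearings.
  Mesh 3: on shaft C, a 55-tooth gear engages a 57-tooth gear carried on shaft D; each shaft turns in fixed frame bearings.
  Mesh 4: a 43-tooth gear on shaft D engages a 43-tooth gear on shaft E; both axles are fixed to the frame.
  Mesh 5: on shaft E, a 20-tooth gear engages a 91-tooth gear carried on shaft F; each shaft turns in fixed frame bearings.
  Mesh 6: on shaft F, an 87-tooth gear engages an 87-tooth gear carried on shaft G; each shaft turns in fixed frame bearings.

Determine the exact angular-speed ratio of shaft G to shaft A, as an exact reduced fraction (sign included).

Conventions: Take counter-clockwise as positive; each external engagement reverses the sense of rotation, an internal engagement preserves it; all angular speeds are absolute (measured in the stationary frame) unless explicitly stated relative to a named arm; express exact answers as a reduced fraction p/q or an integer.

3300/18031

class = fixed-axis compound train [6 meshes; 6 ratios multiply, 6 sense flips]
mesh 1 [63T→63T]: running ratio 1, sense −
mesh 2 [63T→73T]: running ratio 63/73, sense +
mesh 3 [55T→57T]: running ratio 1155/1387, sense −
mesh 4 [43T→43T]: running ratio 1155/1387, sense +
mesh 5 [20T→91T]: running ratio 3300/18031, sense −
mesh 6 [87T→87T]: running ratio 3300/18031, sense +
ω_out/ω_in = 3300/18031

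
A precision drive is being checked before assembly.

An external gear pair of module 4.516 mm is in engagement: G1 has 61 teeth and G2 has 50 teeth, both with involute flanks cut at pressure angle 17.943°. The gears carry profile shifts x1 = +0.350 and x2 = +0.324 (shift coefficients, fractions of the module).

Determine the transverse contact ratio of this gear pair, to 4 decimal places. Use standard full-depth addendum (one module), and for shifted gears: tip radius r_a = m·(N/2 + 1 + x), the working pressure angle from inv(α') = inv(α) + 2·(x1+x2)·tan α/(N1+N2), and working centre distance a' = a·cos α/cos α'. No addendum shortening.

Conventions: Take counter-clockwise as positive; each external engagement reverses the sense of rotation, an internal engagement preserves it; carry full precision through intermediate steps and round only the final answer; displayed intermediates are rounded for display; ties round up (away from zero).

topology: single-mesh involute geometry — m = 4.516, 61T/50T pair
base radii: r_b1 = 131.038901, r_b2 = 107.408935
tip radii: r_a1 = 143.834600, r_a2 = 118.879184
inv(α') = inv(17.943°) + 2·(+0.350+0.324)·tan α/(61+50) = 0.01458828  ⇒  α' = 19.86226°
a' = a·cos α / cos α' = 250.6380·cos 17.943°/cos 19.86226° = 253.529777
action lengths: √(r_a1²−r_b1²) = 59.305974, √(r_a2²−r_b2²) = 50.946845
base pitch p_b = π·m·cos α = 13.497405
CR = (59.305974 + 50.946845 − 253.529777·sin 19.86226°)/13.497405 = 1.786531
contact ratio ≈ 1.7865

1.7865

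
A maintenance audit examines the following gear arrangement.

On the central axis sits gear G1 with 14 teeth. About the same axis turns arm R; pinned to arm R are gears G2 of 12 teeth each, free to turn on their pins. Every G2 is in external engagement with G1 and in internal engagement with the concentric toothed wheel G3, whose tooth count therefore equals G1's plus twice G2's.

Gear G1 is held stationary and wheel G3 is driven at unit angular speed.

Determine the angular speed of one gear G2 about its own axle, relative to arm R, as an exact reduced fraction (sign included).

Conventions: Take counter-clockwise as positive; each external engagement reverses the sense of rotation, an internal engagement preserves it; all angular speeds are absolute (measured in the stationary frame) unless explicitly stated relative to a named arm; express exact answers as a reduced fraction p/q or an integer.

133/156

class = planetary set [G3 = 14+2·12 = 38; Willis about the carrier]
ring teeth: 14 + 2·12 = 38
14(ω_sun−ω_arm) = −38(ω_ring−ω_arm),  ω_sun = 0, ω_ring = 1
14(0−ω_arm) = −38(1−ω_arm)  ⇒  52·ω_arm = 38  ⇒  ω_arm = 19/26
sun–planet mesh: 14·(0−19/26) = −12·(ω_p−ω_arm)  ⇒  ω_p−ω_arm = 133/156
exact speed ratio = 133/156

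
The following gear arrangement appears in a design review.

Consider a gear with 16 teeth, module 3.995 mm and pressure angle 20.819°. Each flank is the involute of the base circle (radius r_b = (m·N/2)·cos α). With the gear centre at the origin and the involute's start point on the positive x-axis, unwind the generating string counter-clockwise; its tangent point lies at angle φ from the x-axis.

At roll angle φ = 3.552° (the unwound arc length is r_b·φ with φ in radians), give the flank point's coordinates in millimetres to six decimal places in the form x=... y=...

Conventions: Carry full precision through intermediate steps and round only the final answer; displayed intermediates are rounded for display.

class = single-mesh tooth geometry [base-circle involute, m = 3.995, 16T]
pitch radius r_p = m·N/2 = 3.995·16/2 = 31.960000
base radius r_b = r_p·cos α = 31.960000·cos 20.819° = 29.873263
roll angle φ = 3.552° = 0.06199410 rad
x = r_b·(cos φ + φ·sin φ) = 29.930614
y = r_b·(sin φ − φ·cos φ) = 0.002372

x=29.930614 y=0.002372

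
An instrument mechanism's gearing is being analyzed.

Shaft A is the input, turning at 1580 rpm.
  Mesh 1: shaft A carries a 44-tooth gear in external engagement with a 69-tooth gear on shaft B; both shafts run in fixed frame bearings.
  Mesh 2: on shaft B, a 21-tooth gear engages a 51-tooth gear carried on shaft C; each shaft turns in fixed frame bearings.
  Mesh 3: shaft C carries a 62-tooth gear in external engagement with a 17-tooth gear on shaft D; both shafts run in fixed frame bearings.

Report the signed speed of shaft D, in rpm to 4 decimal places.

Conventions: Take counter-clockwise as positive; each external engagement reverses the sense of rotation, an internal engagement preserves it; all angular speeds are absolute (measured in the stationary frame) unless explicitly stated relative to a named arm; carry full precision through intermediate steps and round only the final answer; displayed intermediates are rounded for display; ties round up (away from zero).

3-mesh fixed-axis compound train (all bearings frame-fixed)
mesh 1 [44T→69T]: ω = 1580.0000×44/69 = 1007.5362 rpm, sense flips to −
mesh 2 [21T→51T]: ω = 1007.5362×21/51 = 414.8679 rpm, sense flips to +
mesh 3 [62T→17T]: ω = 414.8679×62/17 = 1513.0475 rpm, sense flips to −
signed output speed = -1513.0475 rpm

-1513.0475 rpm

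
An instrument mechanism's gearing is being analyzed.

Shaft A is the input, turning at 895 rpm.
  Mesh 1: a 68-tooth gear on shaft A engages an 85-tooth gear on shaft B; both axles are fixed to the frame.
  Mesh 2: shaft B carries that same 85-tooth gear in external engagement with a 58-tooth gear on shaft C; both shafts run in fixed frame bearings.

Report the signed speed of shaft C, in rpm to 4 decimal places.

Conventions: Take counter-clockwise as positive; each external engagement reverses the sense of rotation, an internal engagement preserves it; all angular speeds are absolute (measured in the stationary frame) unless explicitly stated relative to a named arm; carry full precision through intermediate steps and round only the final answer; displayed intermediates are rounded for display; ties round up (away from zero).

+1049.3103 rpm

topology: fixed-axis compound train — 2 meshes, A→C
mesh 1 [68T→85T]: ω = 895.0000×68/85 = 716.0000 rpm, sense flips to −
mesh 2 [85T→58T]: ω = 716.0000×85/58 = 1049.3103 rpm, sense flips to +
signed output speed = +1049.3103 rpm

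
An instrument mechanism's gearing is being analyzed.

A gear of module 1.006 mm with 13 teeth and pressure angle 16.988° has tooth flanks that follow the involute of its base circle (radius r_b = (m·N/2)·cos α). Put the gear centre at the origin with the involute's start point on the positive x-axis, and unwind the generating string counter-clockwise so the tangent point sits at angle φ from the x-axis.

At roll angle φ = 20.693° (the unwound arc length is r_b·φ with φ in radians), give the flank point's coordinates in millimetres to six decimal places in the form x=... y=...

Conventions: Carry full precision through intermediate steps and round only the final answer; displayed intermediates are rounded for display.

x=6.648329 y=0.096926

class = single-mesh tooth geometry [base-circle involute, m = 1.006, 13T]
pitch radius r_p = m·N/2 = 1.006·13/2 = 6.539000
base radius r_b = r_p·cos α = 6.539000·cos 16.988° = 6.253677
roll angle φ = 20.693° = 0.36116098 rad
x = r_b·(cos φ + φ·sin φ) = 6.648329
y = r_b·(sin φ − φ·cos φ) = 0.096926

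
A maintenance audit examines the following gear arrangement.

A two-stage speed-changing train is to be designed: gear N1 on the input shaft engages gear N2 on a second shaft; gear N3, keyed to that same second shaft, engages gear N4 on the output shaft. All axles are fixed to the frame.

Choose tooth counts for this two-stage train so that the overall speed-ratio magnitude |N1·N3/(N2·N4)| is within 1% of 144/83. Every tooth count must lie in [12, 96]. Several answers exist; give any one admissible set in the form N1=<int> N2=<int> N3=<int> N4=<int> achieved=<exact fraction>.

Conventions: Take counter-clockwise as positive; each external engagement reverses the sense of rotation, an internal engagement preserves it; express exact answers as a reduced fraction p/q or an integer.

N1=18 N2=12 N3=96 N4=83 achieved=144/83

design class (target 144/83): fixed-axis compound train
target = 144/83 in lowest terms: an exact hit needs N1·N3 = k·144 and N2·N4 = k·83 for one integer k, every count in [12, 96]; additionally prefer no 1:1 stage (N1 ≠ N2, N3 ≠ N4)
k = 1…11: no 1:1-free in-range split of k·144 and k·83 into factor pairs; take k = 12
k = 12: N1·N3 = 1728 = 18·96, N2·N4 = 996 = 12·83
achieved = 18·96/(12·83) = 144/83; |achieved − target| = 0 ≤ 36/2075 ✓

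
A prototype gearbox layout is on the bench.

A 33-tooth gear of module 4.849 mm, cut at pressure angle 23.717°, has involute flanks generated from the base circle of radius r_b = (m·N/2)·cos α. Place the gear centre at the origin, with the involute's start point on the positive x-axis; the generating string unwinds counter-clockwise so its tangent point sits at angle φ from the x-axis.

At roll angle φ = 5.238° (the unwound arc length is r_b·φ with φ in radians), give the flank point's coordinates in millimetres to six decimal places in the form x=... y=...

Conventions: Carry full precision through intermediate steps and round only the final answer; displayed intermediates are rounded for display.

topology: single-mesh involute geometry — m = 4.849, N = 33
pitch radius r_p = m·N/2 = 4.849·33/2 = 80.008500
base radius r_b = r_p·cos α = 80.008500·cos 23.717° = 73.251246
roll angle φ = 5.238° = 0.09142035 rad
x = r_b·(cos φ + φ·sin φ) = 73.556711
y = r_b·(sin φ − φ·cos φ) = 0.018641

x=73.556711 y=0.018641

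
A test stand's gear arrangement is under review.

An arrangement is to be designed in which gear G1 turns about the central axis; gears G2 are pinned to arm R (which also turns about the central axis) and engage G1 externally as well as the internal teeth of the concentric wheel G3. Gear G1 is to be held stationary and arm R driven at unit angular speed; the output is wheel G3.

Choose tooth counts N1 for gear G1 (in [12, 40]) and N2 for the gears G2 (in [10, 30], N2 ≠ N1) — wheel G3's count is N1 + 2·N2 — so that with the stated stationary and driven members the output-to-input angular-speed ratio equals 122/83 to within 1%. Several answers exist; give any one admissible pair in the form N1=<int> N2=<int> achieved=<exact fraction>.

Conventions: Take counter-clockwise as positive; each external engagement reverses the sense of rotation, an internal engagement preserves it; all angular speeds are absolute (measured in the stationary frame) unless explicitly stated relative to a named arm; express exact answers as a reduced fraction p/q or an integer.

N1=39 N2=22 achieved=122/83

planetary set to be sized for 122/83 (Willis relation)
Willis with ω_sun = 0: ω_ring/ω_arm = (N1+N3)/N3; set equal to 122/83  ⇒  N3/N1 = 1/(122/83 − 1) = 83/39
N3 = N1 + 2·N2  ⇒  N2/N1 = (N3/N1 − 1)/2 = (83/39 − 1)/2 = 22/39
smallest multiple with N1 ≥ 12 and N2 ≥ 10: k = 1  ⇒  N1 = 1·39 = 39, N2 = 1·22 = 22 (N1 ≤ 40, N2 ≤ 30, N2 ≠ N1 ✓), N3 = 39 + 2·22 = 83
check: (N1+N3)/N3 with N1 = 39, N3 = 83 gives 122/83; |achieved − target| = 0 ≤ 61/4150 ✓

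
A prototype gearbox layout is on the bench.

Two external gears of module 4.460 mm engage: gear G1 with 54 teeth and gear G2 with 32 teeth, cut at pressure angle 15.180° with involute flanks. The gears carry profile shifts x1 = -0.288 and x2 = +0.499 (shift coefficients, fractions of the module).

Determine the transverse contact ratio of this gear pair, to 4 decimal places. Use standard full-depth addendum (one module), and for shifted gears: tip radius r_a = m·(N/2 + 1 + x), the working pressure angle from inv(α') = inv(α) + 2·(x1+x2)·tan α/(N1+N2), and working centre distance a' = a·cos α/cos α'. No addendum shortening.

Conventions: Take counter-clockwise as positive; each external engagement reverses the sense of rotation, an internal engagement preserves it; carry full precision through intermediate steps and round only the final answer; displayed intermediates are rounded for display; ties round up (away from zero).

topology: single-mesh involute geometry — m = 4.460, 54T/32T pair
base radii: r_b1 = 116.218300, r_b2 = 68.870104
tip radii: r_a1 = 123.595520, r_a2 = 78.045540
inv(α') = inv(15.180°) + 2·(-0.288+0.499)·tan α/(54+32) = 0.00770957  ⇒  α' = 16.14964°
a' = a·cos α / cos α' = 191.7800·cos 15.180°/cos 16.14964° = 192.692321
action lengths: √(r_a1²−r_b1²) = 42.061375, √(r_a2²−r_b2²) = 36.715325
base pitch p_b = π·m·cos α = 13.522613
CR = (42.061375 + 36.715325 − 192.692321·sin 16.14964°)/13.522613 = 1.862061
contact ratio ≈ 1.8621

1.8621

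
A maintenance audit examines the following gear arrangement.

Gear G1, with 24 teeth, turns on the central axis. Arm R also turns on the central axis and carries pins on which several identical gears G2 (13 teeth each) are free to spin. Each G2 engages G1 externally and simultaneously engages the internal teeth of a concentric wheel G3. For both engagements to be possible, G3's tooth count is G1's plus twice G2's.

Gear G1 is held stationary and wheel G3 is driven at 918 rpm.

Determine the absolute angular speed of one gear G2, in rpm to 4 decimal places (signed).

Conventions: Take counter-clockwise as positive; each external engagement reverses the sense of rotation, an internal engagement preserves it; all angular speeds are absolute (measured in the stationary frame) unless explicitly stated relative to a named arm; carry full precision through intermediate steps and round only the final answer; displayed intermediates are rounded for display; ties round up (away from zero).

topology: planetary set — G1 24T / G2 13T / G3 50T, arm = carrier (Willis)
normalise by the input: solve with ω_ring = 1, then scale by 918 rpm
ring teeth: 24 + 2·13 = 50
24(ω_sun−ω_arm) = −50(ω_ring−ω_arm),  ω_sun = 0, ω_ring = 1
24(0−ω_arm) = −50(1−ω_arm)  ⇒  74·ω_arm = 50  ⇒  ω_arm = 25/37
sun–planet mesh: 24·(0−25/37) = −13·(ω_p−ω_arm)  ⇒  ω_p−ω_arm = 600/481
ω_p = 25/37 + 600/481 = 25/13
scale: ω_p = 25/13 × 918 rpm = +1765.3846 rpm

+1765.3846 rpm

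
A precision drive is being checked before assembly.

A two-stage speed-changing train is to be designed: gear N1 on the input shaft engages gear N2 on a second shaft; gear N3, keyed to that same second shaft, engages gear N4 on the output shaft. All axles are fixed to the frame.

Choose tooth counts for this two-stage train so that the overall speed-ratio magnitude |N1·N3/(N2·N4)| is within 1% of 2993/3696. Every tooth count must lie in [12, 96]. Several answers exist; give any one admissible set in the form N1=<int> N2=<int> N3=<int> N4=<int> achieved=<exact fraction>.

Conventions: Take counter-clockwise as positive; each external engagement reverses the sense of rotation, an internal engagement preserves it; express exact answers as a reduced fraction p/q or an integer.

N1=41 N2=42 N3=73 N4=88 achieved=2993/3696

topology: fixed-axis compound train — 2 stages, target 2993/3696
target = 2993/3696 in lowest terms: an exact hit needs N1·N3 = k·2993 and N2·N4 = k·3696 for one integer k, every count in [12, 96]; additionally prefer no 1:1 stage (N1 ≠ N2, N3 ≠ N4)
k = 1: N1·N3 = 2993 = 41·73, N2·N4 = 3696 = 42·88
achieved = 41·73/(42·88) = 2993/3696; |achieved − target| = 0 ≤ 2993/369600 ✓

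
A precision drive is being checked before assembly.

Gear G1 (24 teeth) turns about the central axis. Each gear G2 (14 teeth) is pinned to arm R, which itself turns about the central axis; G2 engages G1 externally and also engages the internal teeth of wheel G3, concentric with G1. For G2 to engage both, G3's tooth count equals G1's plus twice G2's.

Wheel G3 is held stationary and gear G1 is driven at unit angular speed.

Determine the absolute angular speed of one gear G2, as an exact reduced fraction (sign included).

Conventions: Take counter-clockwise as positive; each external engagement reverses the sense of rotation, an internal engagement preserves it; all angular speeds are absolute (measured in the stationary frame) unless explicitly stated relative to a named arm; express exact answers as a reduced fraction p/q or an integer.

-6/7

recognized (axles ride arm R): planetary set, 24/14/52 teeth
ring teeth: 24 + 2·14 = 52
24(ω_sun−ω_arm) = −52(ω_ring−ω_arm),  ω_ring = 0, ω_sun = 1
24(1−ω_arm) = −52(0−ω_arm)  ⇒  76·ω_arm = 24  ⇒  ω_arm = 6/19
sun–planet mesh: 24·(1−6/19) = −14·(ω_p−ω_arm)  ⇒  ω_p−ω_arm = -156/133
ω_p = 6/19 − 156/133 = -6/7
exact speed ratio = -6/7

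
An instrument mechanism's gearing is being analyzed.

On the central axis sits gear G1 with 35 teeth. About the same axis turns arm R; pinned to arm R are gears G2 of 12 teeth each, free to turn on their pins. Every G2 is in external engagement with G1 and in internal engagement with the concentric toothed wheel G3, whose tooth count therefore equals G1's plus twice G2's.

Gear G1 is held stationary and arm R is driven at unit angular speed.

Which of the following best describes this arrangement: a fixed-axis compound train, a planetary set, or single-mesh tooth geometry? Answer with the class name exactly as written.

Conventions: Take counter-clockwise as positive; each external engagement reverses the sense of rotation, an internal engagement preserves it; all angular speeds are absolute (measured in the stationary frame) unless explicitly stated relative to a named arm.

planetary set

class = planetary set [G3 = 35+2·12 = 59; Willis about the carrier]
classification: planetary set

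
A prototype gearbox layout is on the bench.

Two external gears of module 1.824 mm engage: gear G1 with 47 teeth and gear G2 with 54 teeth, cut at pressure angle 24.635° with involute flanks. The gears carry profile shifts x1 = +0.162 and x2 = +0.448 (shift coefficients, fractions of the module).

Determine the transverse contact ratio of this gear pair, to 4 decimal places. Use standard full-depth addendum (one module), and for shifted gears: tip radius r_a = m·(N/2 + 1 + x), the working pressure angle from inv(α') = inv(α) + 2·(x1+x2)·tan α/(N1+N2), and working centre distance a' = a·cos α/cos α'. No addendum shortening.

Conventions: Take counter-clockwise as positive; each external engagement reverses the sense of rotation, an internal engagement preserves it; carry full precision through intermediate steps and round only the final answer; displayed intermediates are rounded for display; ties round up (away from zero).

1.4966

single-mesh involute tooth geometry (47T engaging 54T at module 1.824)
base radii: r_b1 = 38.962589, r_b2 = 44.765528
tip radii: r_a1 = 44.983488, r_a2 = 51.889152
inv(α') = inv(24.635°) + 2·(+0.162+0.448)·tan α/(47+54) = 0.03415222  ⇒  α' = 26.04933°
a' = a·cos α / cos α' = 92.1120·cos 24.635°/cos 26.04933° = 93.195232
action lengths: √(r_a1²−r_b1²) = 22.481789, √(r_a2²−r_b2²) = 26.239885
base pitch p_b = π·m·cos α = 5.208706
CR = (22.481789 + 26.239885 − 93.195232·sin 26.04933°)/5.208706 = 1.496625
contact ratio ≈ 1.4966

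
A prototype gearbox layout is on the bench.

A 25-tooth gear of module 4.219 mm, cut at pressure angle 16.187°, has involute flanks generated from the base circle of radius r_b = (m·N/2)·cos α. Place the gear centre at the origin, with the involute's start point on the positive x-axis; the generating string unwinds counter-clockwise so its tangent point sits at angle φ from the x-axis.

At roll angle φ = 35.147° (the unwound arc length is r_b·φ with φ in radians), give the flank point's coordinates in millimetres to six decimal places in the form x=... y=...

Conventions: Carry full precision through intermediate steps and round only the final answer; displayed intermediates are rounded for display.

x=59.298078 y=3.752292

topology: single-mesh involute geometry — m = 4.219, N = 25
pitch radius r_p = m·N/2 = 4.219·25/2 = 52.737500
base radius r_b = r_p·cos α = 52.737500·cos 16.187° = 50.646825
roll angle φ = 35.147° = 0.61343087 rad
x = r_b·(cos φ + φ·sin φ) = 59.298078
y = r_b·(sin φ − φ·cos φ) = 3.752292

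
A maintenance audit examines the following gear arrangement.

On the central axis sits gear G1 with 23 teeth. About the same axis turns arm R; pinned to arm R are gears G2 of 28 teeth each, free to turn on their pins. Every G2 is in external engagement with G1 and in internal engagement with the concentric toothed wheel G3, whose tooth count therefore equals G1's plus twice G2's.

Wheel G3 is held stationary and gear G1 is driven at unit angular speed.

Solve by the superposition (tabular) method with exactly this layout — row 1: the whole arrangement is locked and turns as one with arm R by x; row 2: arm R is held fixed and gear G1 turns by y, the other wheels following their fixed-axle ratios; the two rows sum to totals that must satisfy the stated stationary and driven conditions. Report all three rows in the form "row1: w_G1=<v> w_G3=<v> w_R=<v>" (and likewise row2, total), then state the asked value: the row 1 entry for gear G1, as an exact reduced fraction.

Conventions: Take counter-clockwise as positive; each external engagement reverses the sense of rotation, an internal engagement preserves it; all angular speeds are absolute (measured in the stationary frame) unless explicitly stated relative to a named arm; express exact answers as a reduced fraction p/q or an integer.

row1: w_G1=23/102 w_G3=23/102 w_R=23/102
row2: w_G1=79/102 w_G3=-23/102 w_R=0
total: w_G1=1 w_G3=0 w_R=23/102
asked value: 23/102

class = planetary set [G3 = 23+2·28 = 79; Willis about the carrier]
row 1 — lock + rotate with arm: ω_sun = ω_ring = ω_arm = x
row 2 (arm held, sun turns y): ω_ring = −(23/79)·y, ω_arm = 0
boundary: total ω_ring = x − (23/79)·y = 0 and total ω_sun = x + y = 1  ⇒  y = 79/102, x = 23/102
row 2 ring = −(23/79)·79/102 = -23/102
totals (row 1 + row 2): sun 23/102 + 79/102 = 1, ring 23/102 + (-23/102) = 0, arm 23/102 + 0 = 23/102
asked cell (row1, sun) = 23/102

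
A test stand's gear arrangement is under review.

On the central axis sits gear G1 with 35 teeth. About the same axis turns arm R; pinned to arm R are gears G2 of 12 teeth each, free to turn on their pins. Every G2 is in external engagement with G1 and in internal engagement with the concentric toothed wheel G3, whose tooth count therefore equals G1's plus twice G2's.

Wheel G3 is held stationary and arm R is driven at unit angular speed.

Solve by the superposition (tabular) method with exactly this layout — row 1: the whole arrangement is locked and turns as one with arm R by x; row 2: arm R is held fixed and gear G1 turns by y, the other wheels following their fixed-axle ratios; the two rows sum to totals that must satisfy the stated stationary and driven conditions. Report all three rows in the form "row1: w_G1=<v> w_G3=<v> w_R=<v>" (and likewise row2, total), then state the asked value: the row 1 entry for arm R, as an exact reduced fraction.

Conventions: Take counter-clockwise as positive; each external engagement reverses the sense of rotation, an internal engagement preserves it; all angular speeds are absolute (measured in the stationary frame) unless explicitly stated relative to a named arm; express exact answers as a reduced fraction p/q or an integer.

row1: w_G1=1 w_G3=1 w_R=1
row2: w_G1=59/35 w_G3=-1 w_R=0
total: w_G1=94/35 w_G3=0 w_R=1
asked value: 1

planetary set (35T centre, 12T on arm, 59T internal) — Willis relation
row 1 (train locked, turned with arm): all members turn x
superposition row 2 [arm held]: sun y, ring −(35/59)·y, arm 0
boundary: total ω_ring = x − (35/59)·y = 0 and total ω_arm = x = 1  ⇒  y = 59/35, x = 1
row 2 ring = −(35/59)·59/35 = -1
totals (row 1 + row 2): sun 1 + 59/35 = 94/35, ring 1 + (-1) = 0, arm 1 + 0 = 1
asked cell (row1, arm) = 1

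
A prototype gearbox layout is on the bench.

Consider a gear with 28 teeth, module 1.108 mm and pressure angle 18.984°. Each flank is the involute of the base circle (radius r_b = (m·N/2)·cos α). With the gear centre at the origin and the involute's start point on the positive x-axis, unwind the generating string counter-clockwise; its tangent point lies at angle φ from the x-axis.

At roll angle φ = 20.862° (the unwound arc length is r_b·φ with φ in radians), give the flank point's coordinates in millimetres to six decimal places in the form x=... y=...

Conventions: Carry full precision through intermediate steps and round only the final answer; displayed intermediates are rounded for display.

x=15.608639 y=0.232911

recognized (one wheel, involute flank): single-mesh tooth geometry, m = 1.108, N = 28
pitch radius r_p = m·N/2 = 1.108·28/2 = 15.512000
base radius r_b = r_p·cos α = 15.512000·cos 18.984° = 14.668294
roll angle φ = 20.862° = 0.36411059 rad
x = r_b·(cos φ + φ·sin φ) = 15.608639
y = r_b·(sin φ − φ·cos φ) = 0.232911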